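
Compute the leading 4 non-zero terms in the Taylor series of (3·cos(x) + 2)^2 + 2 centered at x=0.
-5·x^6/12 + 7·x^4/2 - 15·x^2 + 27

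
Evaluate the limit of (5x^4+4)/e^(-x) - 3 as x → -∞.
The quotient is an ∞/∞ indeterminate form as x → -∞.
Compare growth rates of the dominant terms (exponentials ≫ polynomials ≫ logarithms), or apply L'Hôpital's rule; the quotient → 0.
Adding the constant: 0 - 3 = -3. Limit = -3.

Final answer: -3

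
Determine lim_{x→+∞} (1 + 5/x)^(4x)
As x → +∞: write (1 + 5/x)^(4x) = ((1 + 5/x)^x)^4 → (e^5)^4 = e^20.
Limit = e^(20).

Final answer: e^(20)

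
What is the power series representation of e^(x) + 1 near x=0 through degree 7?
x^7/5040 + x^6/720 + x^5/120 + x^4/24 + x^3/6 + x^2/2 + x + 2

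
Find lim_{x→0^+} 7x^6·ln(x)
This is a 0·∞ indeterminate form at x → 0⁺.
Rewrite the product as 7·ln(x) / x^(-6) and apply L'Hôpital, or use the standard hierarchy x^(-6) ≫ |ln x| as x → 0⁺.
The indeterminate product → 0, so the limit = 0.

Final answer: 0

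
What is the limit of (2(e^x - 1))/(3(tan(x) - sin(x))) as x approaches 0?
Both numerator and denominator → 0 as x → 0; this is a 0/0 indeterminate form.
Expand each to leading order near x = 0: numerator ~ 2·x, denominator ~ 3·x^3/2.
The limit of the ratio is ∞.

Final answer: ∞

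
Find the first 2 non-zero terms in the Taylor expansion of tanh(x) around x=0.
-x^3/3 + x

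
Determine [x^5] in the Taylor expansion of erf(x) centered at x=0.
Expand to order 5: erf(x) = x^5/(5·√(π)) - 2·x^3/(3·√(π)) + 2·x/√(π) + O(x^6).
The coefficient of x^5 is 1/(5·√(π)).

Final answer: 1/(5·√(π))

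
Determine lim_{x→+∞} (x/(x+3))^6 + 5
As x → +∞: x/(x+3) = 1/(1 + 3/x) → 1, and the 6th power of a limit-1 base also → 1; with the additive constant, 1 + 5 = 6.
Limit = 6.

Final answer: 6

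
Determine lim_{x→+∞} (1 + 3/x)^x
As x → +∞: this is the defining limit (1 + 3/x)^x → e^3.
Limit = e^(3).

Final answer: e^(3)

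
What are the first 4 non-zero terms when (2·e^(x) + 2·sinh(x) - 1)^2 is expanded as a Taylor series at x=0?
28·x^3/3 + 18·x^2 + 8·x + 1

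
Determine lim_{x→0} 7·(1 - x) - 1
Direct substitution at x = 0 gives 6.

Final answer: 6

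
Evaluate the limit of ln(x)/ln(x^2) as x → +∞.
This is an ∞/∞ indeterminate form as x → +∞.
Write ln(x^2) = 2·ln(x), reducing the quotient to 1/2.
Limit = 1/2.

Final answer: 1/2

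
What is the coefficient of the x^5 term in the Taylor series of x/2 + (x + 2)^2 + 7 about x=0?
Expand to order 5: x/2 + (x + 2)^2 + 7 = x^2 + 9·x/2 + 11 + O(x^6).
The coefficient of x^5 is 0.

Final answer: 0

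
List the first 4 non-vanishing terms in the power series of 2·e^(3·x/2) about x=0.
9·x^3/8 + 9·x^2/4 + 3·x + 2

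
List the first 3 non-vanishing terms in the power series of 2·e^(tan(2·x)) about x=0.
4·x^2 + 4·x + 2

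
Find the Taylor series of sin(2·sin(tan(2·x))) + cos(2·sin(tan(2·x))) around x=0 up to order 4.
-8·x^3 - 8·x^2 + 4·x + 1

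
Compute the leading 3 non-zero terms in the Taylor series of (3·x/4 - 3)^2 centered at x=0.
9·x^2/16 - 9·x/2 + 9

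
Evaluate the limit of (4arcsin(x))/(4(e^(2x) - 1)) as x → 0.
Both numerator and denominator → 0 as x → 0; this is a 0/0 indeterminate form.
Expand each to leading order near x = 0: numerator ~ 4·x, denominator ~ 8·x.
The limit of the ratio is 1/2.

Final answer: 1/2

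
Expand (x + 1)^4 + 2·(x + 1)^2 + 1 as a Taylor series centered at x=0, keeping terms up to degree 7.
x^4 + 4·x^3 + 8·x^2 + 8·x + 4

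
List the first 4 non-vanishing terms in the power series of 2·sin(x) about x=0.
-x^7/2520 + x^5/60 - x^3/3 + 2·x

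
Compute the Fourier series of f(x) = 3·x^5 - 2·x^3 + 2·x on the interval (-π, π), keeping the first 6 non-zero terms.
(-124·π^2 + 6·π^4 + 748)·sin(x) + (-3·π^4 - 55/2 + 17·π^2)·sin(2·x) + (-52·π^2/9 + 140/27 + 2·π^4)·sin(3·x) + (-3·π^4/2 - 133/64 + 23·π^2/8)·sin(4·x) + (-44·π^2/25 + 764/625 + 6·π^4/5)·sin(5·x) + (-π^4 - 47/54 + 11·π^2/9)·sin(6·x)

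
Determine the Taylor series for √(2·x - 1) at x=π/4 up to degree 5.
√(-1 + π/2) + (x - π/4)/√(-1 + π/2) - (x - π/4)^2/(-2·√(-1 + π/2) + π·√(-1 + π/2)) + (x - π/4)^3/(-2·π·√(-1 + π/2) + 2·√(-1 + π/2) + π^2·√(-1 + π/2)/2) - 5·(x - π/4)^4/(-6·π^2·√(-1 + π/2) - 8·√(-1 + π/2) + π^3·√(-1 + π/2) + 12·π·√(-1 + π/2)) + 7·(x - π/4)^5/(-4·π^3·√(-1 + π/2) - 16·π·√(-1 + π/2) + 8·√(-1 + π/2) + π^4·√(-1 + π/2)/2 + 12·π^2·√(-1 + π/2))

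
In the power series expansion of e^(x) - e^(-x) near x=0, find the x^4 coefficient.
Expand to order 4: e^(x) - e^(-x) = x^3/3 + 2·x + O(x^5).
The coefficient of x^4 is 0.

Final answer: 0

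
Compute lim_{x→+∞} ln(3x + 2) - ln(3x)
This is an ∞ − ∞ indeterminate form.
Combine the logarithms: ln(3x+2) − ln(3x) = ln((3x+2)/(3x)) = ln(1 + 2/(3x)) → ln(1) = 0.
Limit = 0.

Final answer: 0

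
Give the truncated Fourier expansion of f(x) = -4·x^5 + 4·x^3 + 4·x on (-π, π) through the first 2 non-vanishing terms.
(-1000 - 8·π^4 + 168·π^2)·sin(x) + (-24·π^2 + 32 + 4·π^4)·sin(2·x)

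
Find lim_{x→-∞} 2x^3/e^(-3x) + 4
The quotient is an ∞/∞ indeterminate form as x → -∞.
Compare growth rates of the dominant terms (exponentials ≫ polynomials ≫ logarithms), or apply L'Hôpital's rule; the quotient → 0.
Adding the constant: 0 + 4 = 4. Limit = 4.

Final answer: 4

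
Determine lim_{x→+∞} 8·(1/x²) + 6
Evaluate the dominant behaviour as x → +∞; each term tends to a finite value or vanishes.
Limit = 6.

Final answer: 6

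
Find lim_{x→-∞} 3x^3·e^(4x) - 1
The product is a 0·∞ indeterminate form at x → -∞.
Rewrite the product as 3x^3 / e^(-4x) (an ∞/∞ form) and apply L'Hôpital, or use the standard hierarchy e^(4|x|) ≫ |x^3| as x → -∞.
The indeterminate product → 0, so the limit = -1.

Final answer: -1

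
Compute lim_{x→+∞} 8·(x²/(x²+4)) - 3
Evaluate the dominant behaviour as x → +∞; each term tends to a finite value or vanishes.
Limit = 5.

Final answer: 5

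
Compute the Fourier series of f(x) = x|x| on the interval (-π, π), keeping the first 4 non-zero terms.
(-8 + 2·π^2)·sin(x)/π - π·sin(2·x) + (-8 + 18·π^2)·sin(3·x)/(27·π) - π·sin(4·x)/2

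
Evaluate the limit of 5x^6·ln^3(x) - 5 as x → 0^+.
The product is a 0·∞ indeterminate form at x → 0⁺.
Rewrite the product as 5·ln^3(x) / x^(-6) and apply L'Hôpital, or use the standard hierarchy x^(-6) ≫ |ln x|^3 as x → 0⁺.
The indeterminate product → 0, so the limit = -5.

Final answer: -5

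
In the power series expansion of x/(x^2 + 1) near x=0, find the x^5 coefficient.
Expand to order 5: x/(x^2 + 1) = x^5 - x^3 + x + O(x^6).
The coefficient of x^5 is 1.

Final answer: 1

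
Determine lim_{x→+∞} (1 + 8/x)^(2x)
As x → +∞: write (1 + 8/x)^(2x) = ((1 + 8/x)^x)^2 → (e^8)^2 = e^16.
Limit = e^(16).

Final answer: e^(16)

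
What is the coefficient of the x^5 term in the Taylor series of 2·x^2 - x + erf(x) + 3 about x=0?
Expand to order 5: 2·x^2 - x + erf(x) + 3 = x^5/(5·√(π)) - 2·x^3/(3·√(π)) + 2·x^2 + x·(-1 + 2/√(π)) + 3 + O(x^6).
The coefficient of x^5 is 1/(5·√(π)).

Final answer: 1/(5·√(π))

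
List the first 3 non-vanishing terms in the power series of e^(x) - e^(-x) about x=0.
x^5/60 + x^3/3 + 2·x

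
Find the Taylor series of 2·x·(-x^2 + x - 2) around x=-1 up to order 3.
8 - 14·(x + 1) + 8·(x + 1)^2 - 2·(x + 1)^3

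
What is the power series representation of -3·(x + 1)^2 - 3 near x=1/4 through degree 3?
-123/16 - 15·(x - 1/4)/2 - 3·(x - 1/4)^2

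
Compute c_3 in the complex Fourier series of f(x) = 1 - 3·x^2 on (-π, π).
Compute the real Fourier coefficients first: a_3 = 4/3, b_3 = 0.
Then c_3 = (a_3 − i·b_3)/2 = 2/3.

Final answer: 2/3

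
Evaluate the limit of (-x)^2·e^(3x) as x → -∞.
This is a 0·∞ indeterminate form at x → -∞.
Rewrite the product as (-x)^2 / e^(-3x) (an ∞/∞ form) and apply L'Hôpital, or use the standard hierarchy e^(3|x|) ≫ |(-x)^2| as x → -∞.
The indeterminate product → 0, so the limit = 0.

Final answer: 0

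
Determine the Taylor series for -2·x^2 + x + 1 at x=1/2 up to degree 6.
1 - (x - 1/2) - 2·(x - 1/2)^2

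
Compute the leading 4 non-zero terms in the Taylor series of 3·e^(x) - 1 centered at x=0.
x^3/2 + 3·x^2/2 + 3·x + 2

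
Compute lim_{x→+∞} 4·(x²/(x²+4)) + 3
Evaluate the dominant behaviour as x → +∞; each term tends to a finite value or vanishes.
Limit = 7.

Final answer: 7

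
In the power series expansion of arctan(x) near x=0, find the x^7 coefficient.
Expand to order 7: arctan(x) = -x^7/7 + x^5/5 - x^3/3 + x + O(x^8).
The coefficient of x^7 is -1/7.

Final answer: -1/7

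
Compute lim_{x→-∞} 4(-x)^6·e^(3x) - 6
The product is a 0·∞ indeterminate form at x → -∞.
Rewrite the product as 4(-x)^6 / e^(-3x) (an ∞/∞ form) and apply L'Hôpital, or use the standard hierarchy e^(3|x|) ≫ |(-x)^6| as x → -∞.
The indeterminate product → 0, so the limit = -6.

Final answer: -6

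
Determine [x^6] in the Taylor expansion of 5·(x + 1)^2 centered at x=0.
Expand to order 6: 5·(x + 1)^2 = 5·x^2 + 10·x + 5 + O(x^7).
The coefficient of x^6 is 0.

Final answer: 0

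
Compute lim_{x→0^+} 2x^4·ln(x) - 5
The product is a 0·∞ indeterminate form at x → 0⁺.
Rewrite the product as 2·ln(x) / x^(-4) and apply L'Hôpital, or use the standard hierarchy x^(-4) ≫ |ln x| as x → 0⁺.
The indeterminate product → 0, so the limit = -5.

Final answer: -5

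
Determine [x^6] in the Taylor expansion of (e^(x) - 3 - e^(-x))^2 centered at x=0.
Expand to order 6: (e^(x) - 3 - e^(-x))^2 = 8·x^6/45 - x^5/10 + 4·x^4/3 - 2·x^3 + 4·x^2 - 12·x + 9 + O(x^7).
The coefficient of x^6 is 8/45.

Final answer: 8/45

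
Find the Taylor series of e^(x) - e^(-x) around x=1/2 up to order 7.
(-1 + e)·e^(-1/2) + (1 + e)·e^(-1/2)·(x - 1/2) + (-1 + e)·e^(-1/2)·(x - 1/2)^2/2 + (1 + e)·e^(-1/2)·(x - 1/2)^3/6 + (-1 + e)·e^(-1/2)·(x - 1/2)^4/24 + (1 + e)·e^(-1/2)·(x - 1/2)^5/120 + (-1 + e)·e^(-1/2)·(x - 1/2)^6/720 + (1 + e)·e^(-1/2)·(x - 1/2)^7/5040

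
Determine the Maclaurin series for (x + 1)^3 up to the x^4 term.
x^3 + 3·x^2 + 3·x + 1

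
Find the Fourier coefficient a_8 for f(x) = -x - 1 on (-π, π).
a_8 = (1/π) ∫_{-π}^{π} f(x)·cos(8x) dx.
Evaluate the integral (use parity and integration by parts as needed): a_8 = 0.

Final answer: 0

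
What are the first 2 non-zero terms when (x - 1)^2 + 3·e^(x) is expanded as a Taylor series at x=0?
x + 4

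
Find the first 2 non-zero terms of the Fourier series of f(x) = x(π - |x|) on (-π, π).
8·sin(x)/π + 8·sin(3·x)/(27·π)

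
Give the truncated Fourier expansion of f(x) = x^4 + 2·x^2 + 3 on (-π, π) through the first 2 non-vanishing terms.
(40 - 8·π^2)·cos(x) + 3 + 2·π^2/3 + π^4/5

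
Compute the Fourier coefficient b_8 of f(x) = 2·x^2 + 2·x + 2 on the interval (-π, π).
b_8 = (1/π) ∫_{-π}^{π} f(x)·sin(8x) dx.
Evaluate the integral (use parity and integration by parts as needed): b_8 = -1/2.

Final answer: -1/2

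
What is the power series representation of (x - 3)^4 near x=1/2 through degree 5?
625/16 - 125·(x - 1/2)/2 + 75·(x - 1/2)^2/2 - 10·(x - 1/2)^3 + (x - 1/2)^4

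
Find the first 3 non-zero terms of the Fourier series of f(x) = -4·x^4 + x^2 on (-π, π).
(-196 + 32·π^2)·cos(x) + (13 - 8·π^2)·cos(2·x) - 4·π^4/5 + π^2/3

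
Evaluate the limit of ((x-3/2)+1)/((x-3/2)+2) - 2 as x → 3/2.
Direct substitution at x = 3/2 gives -3/2.

Final answer: -3/2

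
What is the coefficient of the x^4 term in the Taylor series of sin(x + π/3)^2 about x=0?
Expand to order 4: sin(x + π/3)^2 = x^4/6 - √(3)·x^3/3 - x^2/2 + √(3)·x/2 + 3/4 + O(x^5).
The coefficient of x^4 is 1/6.

Final answer: 1/6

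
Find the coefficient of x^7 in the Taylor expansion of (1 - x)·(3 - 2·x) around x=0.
Expand to order 7: (1 - x)·(3 - 2·x) = 2·x^2 - 5·x + 3 + O(x^8).
The coefficient of x^7 is 0.

Final answer: 0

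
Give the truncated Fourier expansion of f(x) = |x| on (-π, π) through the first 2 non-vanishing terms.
-4·cos(x)/π + π/2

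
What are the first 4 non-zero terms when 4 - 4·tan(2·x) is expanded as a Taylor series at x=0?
-256·x^5/15 - 32·x^3/3 - 8·x + 4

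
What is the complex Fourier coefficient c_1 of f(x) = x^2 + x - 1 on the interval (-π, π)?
Compute the real Fourier coefficients first: a_1 = -4, b_1 = 2.
Then c_1 = (a_1 − i·b_1)/2 = -2 - i.

Final answer: -2 - i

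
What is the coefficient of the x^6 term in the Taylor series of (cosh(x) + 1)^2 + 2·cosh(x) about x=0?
Expand to order 6: (cosh(x) + 1)^2 + 2·cosh(x) = x^6/20 + x^4/2 + 3·x^2 + 6 + O(x^7).
The coefficient of x^6 is 1/20.

Final answer: 1/20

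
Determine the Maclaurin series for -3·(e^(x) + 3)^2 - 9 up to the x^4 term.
-11·x^4/4 - 7·x^3 - 15·x^2 - 24·x - 57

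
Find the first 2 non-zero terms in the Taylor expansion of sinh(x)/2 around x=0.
x^3/12 + x/2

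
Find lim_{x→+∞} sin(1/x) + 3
Evaluate the dominant behaviour as x → +∞; each term tends to a finite value or vanishes.
Limit = 3.

Final answer: 3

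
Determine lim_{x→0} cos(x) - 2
Direct substitution at x = 0 gives -1.

Final answer: -1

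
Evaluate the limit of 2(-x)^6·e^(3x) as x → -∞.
This is a 0·∞ indeterminate form at x → -∞.
Rewrite the product as 2(-x)^6 / e^(-3x) (an ∞/∞ form) and apply L'Hôpital, or use the standard hierarchy e^(3|x|) ≫ |(-x)^6| as x → -∞.
The indeterminate product → 0, so the limit = 0.

Final answer: 0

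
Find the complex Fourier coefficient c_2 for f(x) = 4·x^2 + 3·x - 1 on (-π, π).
Compute the real Fourier coefficients first: a_2 = 4, b_2 = -3.
Then c_2 = (a_2 − i·b_2)/2 = 2 + 3·i/2.

Final answer: 2 + 3·i/2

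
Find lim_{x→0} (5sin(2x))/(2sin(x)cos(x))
Both numerator and denominator → 0 as x → 0; this is a 0/0 indeterminate form.
Expand each to leading order near x = 0: numerator ~ 10·x, denominator ~ 2·x.
The limit of the ratio is 5.

Final answer: 5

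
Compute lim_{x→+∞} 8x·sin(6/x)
As x → +∞: let u = 6/x → 0⁺; then 8·x·sin(6/x) = 8·6·sin(u)/u → 8·6·1 = 48.
Limit = 48.

Final answer: 48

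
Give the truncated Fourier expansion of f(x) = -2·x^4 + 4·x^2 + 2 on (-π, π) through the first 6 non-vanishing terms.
(-112 + 16·π^2)·cos(x) + (10 - 4·π^2)·cos(2·x) + (-80/27 + 16·π^2/9)·cos(3·x) + (11/8 - π^2)·cos(4·x) + (-496/625 + 16·π^2/25)·cos(5·x) - 2·π^4/5 + 2 + 4·π^2/3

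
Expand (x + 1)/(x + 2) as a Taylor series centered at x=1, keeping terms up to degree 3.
2/3 + (x - 1)/9 - (x - 1)^2/27 + (x - 1)^3/81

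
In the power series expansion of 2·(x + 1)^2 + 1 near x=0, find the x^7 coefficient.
Expand to order 7: 2·(x + 1)^2 + 1 = 2·x^2 + 4·x + 3 + O(x^8).
The coefficient of x^7 is 0.

Final answer: 0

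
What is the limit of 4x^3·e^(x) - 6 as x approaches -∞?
The product is a 0·∞ indeterminate form at x → -∞.
Rewrite the product as 4x^3 / e^(-x) (an ∞/∞ form) and apply L'Hôpital, or use the standard hierarchy e^(|x|) ≫ |x^3| as x → -∞.
The indeterminate product → 0, so the limit = -6.

Final answer: -6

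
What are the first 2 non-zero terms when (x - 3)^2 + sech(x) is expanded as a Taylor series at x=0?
10 - 6·x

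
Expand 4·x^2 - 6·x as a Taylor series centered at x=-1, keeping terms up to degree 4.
10 - 14·(x + 1) + 4·(x + 1)^2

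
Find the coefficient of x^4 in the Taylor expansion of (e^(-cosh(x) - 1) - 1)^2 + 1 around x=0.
(1 - e^(-2))^2·(-e^(-2)/(6·(1 - e^(-2))) + e^(-4)/(4·(1 - e^(-2))^2))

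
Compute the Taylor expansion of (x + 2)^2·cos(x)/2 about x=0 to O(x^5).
-x^4/6 - x^3 - x^2/2 + 2·x + 2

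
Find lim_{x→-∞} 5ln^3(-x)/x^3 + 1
The quotient is an ∞/∞ indeterminate form as x → -∞.
Compare growth rates of the dominant terms (exponentials ≫ polynomials ≫ logarithms), or apply L'Hôpital's rule; the quotient → 0.
Adding the constant: 0 + 1 = 1. Limit = 1.

Final answer: 1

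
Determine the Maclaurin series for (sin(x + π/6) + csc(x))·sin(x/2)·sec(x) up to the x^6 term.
x^6·(691·√(3)/23040 + 1093/18432) + x^5/7680 + x^4·(7·√(3)/96 + 109/768) - x^3/96 + x^2·(5/16 + √(3)/4) + x/4 + 1/2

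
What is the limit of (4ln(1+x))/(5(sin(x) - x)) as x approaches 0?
Both numerator and denominator → 0 as x → 0; this is a 0/0 indeterminate form.
Expand each to leading order near x = 0: numerator ~ 4·x, denominator ~ -5·x^3/6.
The limit of the ratio is -∞.

Final answer: -∞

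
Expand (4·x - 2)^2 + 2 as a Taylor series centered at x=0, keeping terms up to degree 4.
16·x^2 - 16·x + 6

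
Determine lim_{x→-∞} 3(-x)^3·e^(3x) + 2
The product is a 0·∞ indeterminate form at x → -∞.
Rewrite the product as 3(-x)^3 / e^(-3x) (an ∞/∞ form) and apply L'Hôpital, or use the standard hierarchy e^(3|x|) ≫ |(-x)^3| as x → -∞.
The indeterminate product → 0, so the limit = 2.

Final answer: 2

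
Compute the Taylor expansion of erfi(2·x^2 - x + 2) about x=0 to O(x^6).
-415·x^5·e^(4)/(3·√(π)) + 178·x^4·e^(4)/(3·√(π)) - 22·x^3·e^(4)/√(π) + 8·x^2·e^(4)/√(π) - 2·x·e^(4)/√(π) + erfi(2)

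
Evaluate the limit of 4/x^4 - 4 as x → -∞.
Evaluate the dominant behaviour as x → -∞; each term tends to a finite value or vanishes.
Limit = -4.

Final answer: -4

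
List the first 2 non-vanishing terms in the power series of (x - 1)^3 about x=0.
3·x - 1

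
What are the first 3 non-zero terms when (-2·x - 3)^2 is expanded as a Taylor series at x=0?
4·x^2 + 12·x + 9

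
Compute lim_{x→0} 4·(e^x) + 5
Direct substitution at x = 0 gives 9.

Final answer: 9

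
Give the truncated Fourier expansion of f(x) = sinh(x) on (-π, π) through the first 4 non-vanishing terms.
sin(x)·sinh(π)/π - 4·sin(2·x)·sinh(π)/(5·π) + 3·sin(3·x)·sinh(π)/(5·π) - 8·sin(4·x)·sinh(π)/(17·π)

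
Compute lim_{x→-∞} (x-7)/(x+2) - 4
Evaluate the dominant behaviour as x → -∞; each term tends to a finite value or vanishes.
Limit = -3.

Final answer: -3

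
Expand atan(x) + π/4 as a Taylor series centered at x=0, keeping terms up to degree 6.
x^5/5 - x^3/3 + x + π/4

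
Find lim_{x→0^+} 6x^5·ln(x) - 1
The product is a 0·∞ indeterminate form at x → 0⁺.
Rewrite the product as 6·ln(x) / x^(-5) and apply L'Hôpital, or use the standard hierarchy x^(-5) ≫ |ln x| as x → 0⁺.
The indeterminate product → 0, so the limit = -1.

Final answer: -1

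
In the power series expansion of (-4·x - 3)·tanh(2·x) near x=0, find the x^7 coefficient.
Expand to order 7: (-4·x - 3)·tanh(2·x) = 2176·x^7/105 - 256·x^6/15 - 64·x^5/5 + 32·x^4/3 + 8·x^3 - 8·x^2 - 6·x + O(x^8).
The coefficient of x^7 is 2176/105.

Final answer: 2176/105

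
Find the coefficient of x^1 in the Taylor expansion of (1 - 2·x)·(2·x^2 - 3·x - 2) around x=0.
Expand to order 1: (1 - 2·x)·(2·x^2 - 3·x - 2) = x - 2 + O(x^2).
The coefficient of x^1 is 1.

Final answer: 1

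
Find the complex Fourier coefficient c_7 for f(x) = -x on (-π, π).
Compute the real Fourier coefficients first: a_7 = 0, b_7 = -2/7.
Then c_7 = (a_7 − i·b_7)/2 = i/7.

Final answer: i/7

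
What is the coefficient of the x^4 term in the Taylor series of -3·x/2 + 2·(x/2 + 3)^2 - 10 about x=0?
Expand to order 4: -3·x/2 + 2·(x/2 + 3)^2 - 10 = x^2/2 + 9·x/2 + 8 + O(x^5).
The coefficient of x^4 is 0.

Final answer: 0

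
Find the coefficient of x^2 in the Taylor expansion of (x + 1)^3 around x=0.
Expand to order 2: (x + 1)^3 = 3·x^2 + 3·x + 1 + O(x^3).
The coefficient of x^2 is 3.

Final answer: 3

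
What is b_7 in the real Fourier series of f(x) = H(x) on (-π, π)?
b_7 = (1/π) ∫_{-π}^{π} f(x)·sin(7x) dx.
Evaluate the integral (use parity and integration by parts as needed): b_7 = 2/(7·π).

Final answer: 2/(7·π)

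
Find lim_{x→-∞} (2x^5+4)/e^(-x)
This is an ∞/∞ indeterminate form as x → -∞.
Compare growth rates of the dominant terms (exponentials ≫ polynomials ≫ logarithms), or apply L'Hôpital's rule; the quotient → 0.
Limit = 0.

Final answer: 0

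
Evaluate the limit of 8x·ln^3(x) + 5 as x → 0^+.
The product is a 0·∞ indeterminate form at x → 0⁺.
Rewrite the product as 8·ln^3(x) / x^(-1) and apply L'Hôpital, or use the standard hierarchy x^(-1) ≫ |ln x|^3 as x → 0⁺.
The indeterminate product → 0, so the limit = 5.

Final answer: 5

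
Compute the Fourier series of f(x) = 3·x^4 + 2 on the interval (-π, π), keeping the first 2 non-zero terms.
(144 - 24·π^2)·cos(x) + 2 + 3·π^4/5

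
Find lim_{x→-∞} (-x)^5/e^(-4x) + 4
The quotient is an ∞/∞ indeterminate form as x → -∞.
Compare growth rates of the dominant terms (exponentials ≫ polynomials ≫ logarithms), or apply L'Hôpital's rule; the quotient → 0.
Adding the constant: 0 + 4 = 4. Limit = 4.

Final answer: 4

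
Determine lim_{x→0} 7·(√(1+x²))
Direct substitution at x = 0 gives 7.

Final answer: 7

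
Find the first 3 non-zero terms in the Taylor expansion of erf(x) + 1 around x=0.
-2·x^3/(3·√(π)) + 2·x/√(π) + 1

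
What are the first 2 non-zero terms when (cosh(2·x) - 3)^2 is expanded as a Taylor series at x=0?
4 - 8·x^2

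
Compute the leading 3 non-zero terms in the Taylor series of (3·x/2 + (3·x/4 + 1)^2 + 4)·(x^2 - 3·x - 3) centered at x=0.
-91·x^2/16 - 24·x - 15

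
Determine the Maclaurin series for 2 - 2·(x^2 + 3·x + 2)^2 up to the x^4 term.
-2·x^4 - 12·x^3 - 26·x^2 - 24·x - 6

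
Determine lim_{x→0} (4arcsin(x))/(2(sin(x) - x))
Both numerator and denominator → 0 as x → 0; this is a 0/0 indeterminate form.
Expand each to leading order near x = 0: numerator ~ 4·x, denominator ~ -x^3/3.
The limit of the ratio is -∞.

Final answer: -∞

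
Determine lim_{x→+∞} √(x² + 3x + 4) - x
This is an ∞ − ∞ indeterminate form.
Multiply and divide by the conjugate √(x²+3x + 4) + x; the x² terms cancel, leaving (3x + 4)/(√(x²+3x + 4)+x) → 3/2.
Limit = 3/2.

Final answer: 3/2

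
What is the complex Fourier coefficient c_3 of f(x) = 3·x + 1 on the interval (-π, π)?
Compute the real Fourier coefficients first: a_3 = 0, b_3 = 2.
Then c_3 = (a_3 − i·b_3)/2 = -i.

Final answer: -i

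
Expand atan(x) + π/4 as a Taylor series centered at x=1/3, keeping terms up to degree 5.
atan(1/3) + π/4 + 9·(x - 1/3)/10 - 27·(x - 1/3)^2/100 - 81·(x - 1/3)^3/500 + 243·(x - 1/3)^4/1250 - 729·(x - 1/3)^5/125000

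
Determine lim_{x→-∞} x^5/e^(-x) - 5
The quotient is an ∞/∞ indeterminate form as x → -∞.
Compare growth rates of the dominant terms (exponentials ≫ polynomials ≫ logarithms), or apply L'Hôpital's rule; the quotient → 0.
Adding the constant: 0 - 5 = -5. Limit = -5.

Final answer: -5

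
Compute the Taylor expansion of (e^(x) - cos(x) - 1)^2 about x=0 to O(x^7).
7·x^6/180 + 19·x^5/60 + 4·x^4/3 + 5·x^3/3 - x^2 - 2·x + 1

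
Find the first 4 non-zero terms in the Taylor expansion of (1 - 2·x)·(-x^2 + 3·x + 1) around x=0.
2·x^3 - 7·x^2 + x + 1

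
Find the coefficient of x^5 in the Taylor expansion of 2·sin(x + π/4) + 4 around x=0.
Expand to order 5: 2·sin(x + π/4) + 4 = √(2)·x^5/120 + √(2)·x^4/24 - √(2)·x^3/6 - √(2)·x^2/2 + √(2)·x + √(2) + 4 + O(x^6).
The coefficient of x^5 is √(2)/120.

Final answer: √(2)/120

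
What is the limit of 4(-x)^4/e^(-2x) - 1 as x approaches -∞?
The quotient is an ∞/∞ indeterminate form as x → -∞.
Compare growth rates of the dominant terms (exponentials ≫ polynomials ≫ logarithms), or apply L'Hôpital's rule; the quotient → 0.
Adding the constant: 0 - 1 = -1. Limit = -1.

Final answer: -1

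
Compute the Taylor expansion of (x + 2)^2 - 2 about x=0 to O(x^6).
x^2 + 4·x + 2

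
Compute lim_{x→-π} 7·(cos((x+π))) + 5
Direct substitution at x = -π gives 12.

Final answer: 12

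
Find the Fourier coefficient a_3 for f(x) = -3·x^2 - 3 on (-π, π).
a_3 = (1/π) ∫_{-π}^{π} f(x)·cos(3x) dx.
Evaluate the integral (use parity and integration by parts as needed): a_3 = 4/3.

Final answer: 4/3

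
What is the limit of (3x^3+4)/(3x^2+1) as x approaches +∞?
This is an ∞/∞ indeterminate form as x → +∞.
Divide numerator and denominator by x^3 and let the lower-order terms vanish; the numerator's degree 3 exceeds the denominator's degree 2, so the quotient diverges.
Limit = ∞.

Final answer: ∞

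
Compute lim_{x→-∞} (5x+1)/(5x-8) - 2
Evaluate the dominant behaviour as x → -∞; each term tends to a finite value or vanishes.
Limit = -1.

Final answer: -1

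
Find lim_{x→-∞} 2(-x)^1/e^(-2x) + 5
The quotient is an ∞/∞ indeterminate form as x → -∞.
Compare growth rates of the dominant terms (exponentials ≫ polynomials ≫ logarithms), or apply L'Hôpital's rule; the quotient → 0.
Adding the constant: 0 + 5 = 5. Limit = 5.

Final answer: 5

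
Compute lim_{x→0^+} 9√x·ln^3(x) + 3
The product is a 0·∞ indeterminate form at x → 0⁺.
Rewrite the product as 9·ln^3(x) / x^(-1/2) and apply L'Hôpital, or use the standard hierarchy x^(-1/2) ≫ |ln x|^3 as x → 0⁺.
The indeterminate product → 0, so the limit = 3.

Final answer: 3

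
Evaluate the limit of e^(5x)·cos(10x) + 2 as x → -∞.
Evaluate the dominant behaviour as x → -∞; each term tends to a finite value or vanishes.
Limit = 2.

Final answer: 2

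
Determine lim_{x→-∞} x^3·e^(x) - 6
The product is a 0·∞ indeterminate form at x → -∞.
Rewrite the product as x^3 / e^(-x) (an ∞/∞ form) and apply L'Hôpital, or use the standard hierarchy e^(|x|) ≫ |x^3| as x → -∞.
The indeterminate product → 0, so the limit = -6.

Final answer: -6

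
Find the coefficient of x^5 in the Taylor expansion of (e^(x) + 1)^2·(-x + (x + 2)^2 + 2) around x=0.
Expand to order 5: (e^(x) + 1)^2·(-x + (x + 2)^2 + 2) = 337·x^5/60 + 25·x^4/2 + 23·x^3 + 34·x^2 + 36·x + 24 + O(x^6).
The coefficient of x^5 is 337/60.

Final answer: 337/60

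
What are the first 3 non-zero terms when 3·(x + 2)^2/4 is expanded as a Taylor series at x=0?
3·x^2/4 + 3·x + 3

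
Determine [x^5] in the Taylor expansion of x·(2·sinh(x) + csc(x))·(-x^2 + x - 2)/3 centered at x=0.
Expand to order 5: x·(2·sinh(x) + csc(x))·(-x^2 + x - 2)/3 = 127·x^5/1080 - 517·x^4/540 + 13·x^3/18 - 16·x^2/9 + x/3 - 2/3 + O(x^6).
The coefficient of x^5 is 127/1080.

Final answer: 127/1080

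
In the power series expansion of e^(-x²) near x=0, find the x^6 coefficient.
Expand to order 6: e^(-x²) = -x^6/6 + x^4/2 - x^2 + 1 + O(x^7).
The coefficient of x^6 is -1/6.

Final answer: -1/6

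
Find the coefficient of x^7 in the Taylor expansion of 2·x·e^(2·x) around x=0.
Expand to order 7: 2·x·e^(2·x) = 8·x^7/45 + 8·x^6/15 + 4·x^5/3 + 8·x^4/3 + 4·x^3 + 4·x^2 + 2·x + O(x^8).
The coefficient of x^7 is 8/45.

Final answer: 8/45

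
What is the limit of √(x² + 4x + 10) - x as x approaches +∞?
This is an ∞ − ∞ indeterminate form.
Multiply and divide by the conjugate √(x²+4x + 10) + x; the x² terms cancel, leaving (4x + 10)/(√(x²+4x + 10)+x) → 4/2 = 2.
Limit = 2.

Final answer: 2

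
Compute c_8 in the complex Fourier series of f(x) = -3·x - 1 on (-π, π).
Compute the real Fourier coefficients first: a_8 = 0, b_8 = 3/4.
Then c_8 = (a_8 − i·b_8)/2 = -3·i/8.

Final answer: -3·i/8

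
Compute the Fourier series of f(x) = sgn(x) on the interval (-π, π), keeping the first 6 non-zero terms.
4·sin(x)/π + 4·sin(3·x)/(3·π) + 4·sin(5·x)/(5·π) + 4·sin(7·x)/(7·π) + 4·sin(9·x)/(9·π) + 4·sin(11·x)/(11·π)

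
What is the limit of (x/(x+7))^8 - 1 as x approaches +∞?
As x → +∞: x/(x+7) = 1/(1 + 7/x) → 1, and the 8th power of a limit-1 base also → 1; with the additive constant, 1 - 1 = 0.
Limit = 0.

Final answer: 0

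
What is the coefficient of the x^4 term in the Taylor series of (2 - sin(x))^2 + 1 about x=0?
Expand to order 4: (2 - sin(x))^2 + 1 = -x^4/3 + 2·x^3/3 + x^2 - 4·x + 5 + O(x^5).
The coefficient of x^4 is -1/3.

Final answer: -1/3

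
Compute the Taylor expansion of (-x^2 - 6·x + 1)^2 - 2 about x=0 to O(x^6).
x^4 + 12·x^3 + 34·x^2 - 12·x - 1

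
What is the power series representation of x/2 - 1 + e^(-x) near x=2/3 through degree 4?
(3 - 2·e^(2/3))·e^(-2/3)/3 + (-2 + e^(2/3))·e^(-2/3)·(x - 2/3)/2 + e^(-2/3)·(x - 2/3)^2/2 - e^(-2/3)·(x - 2/3)^3/6 + e^(-2/3)·(x - 2/3)^4/24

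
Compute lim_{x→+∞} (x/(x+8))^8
As x → +∞: x/(x+8) = 1/(1 + 8/x) → 1, and the 8th power of a limit-1 base also → 1.
Limit = 1.

Final answer: 1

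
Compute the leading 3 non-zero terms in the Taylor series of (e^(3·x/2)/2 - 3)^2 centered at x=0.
-9·x^2/4 - 15·x/4 + 25/4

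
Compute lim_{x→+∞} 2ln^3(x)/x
This is an ∞/∞ indeterminate form as x → +∞.
The polynomial denominator x dominates the logarithmic numerator (any positive power of x ≫ ln^3(x) as x → ∞), so the quotient → 0.
Limit = 0.

Final answer: 0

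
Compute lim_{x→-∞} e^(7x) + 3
Evaluate the dominant behaviour as x → -∞; each term tends to a finite value or vanishes.
Limit = 3.

Final answer: 3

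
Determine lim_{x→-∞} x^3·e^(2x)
This is a 0·∞ indeterminate form at x → -∞.
Rewrite the product as x^3 / e^(-2x) (an ∞/∞ form) and apply L'Hôpital, or use the standard hierarchy e^(2|x|) ≫ |x^3| as x → -∞.
The indeterminate product → 0, so the limit = 0.

Final answer: 0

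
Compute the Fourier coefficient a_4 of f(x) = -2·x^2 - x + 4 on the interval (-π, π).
a_4 = (1/π) ∫_{-π}^{π} f(x)·cos(4x) dx.
Evaluate the integral (use parity and integration by parts as needed): a_4 = -1/2.

Final answer: -1/2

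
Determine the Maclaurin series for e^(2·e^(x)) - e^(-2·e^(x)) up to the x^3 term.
x^3·(-e^(-2)/3 + 11·e^(2)/3) + x^2·(-e^(-2) + 3·e^(2)) + x·(2·e^(-2) + 2·e^(2)) - e^(-2) + e^(2)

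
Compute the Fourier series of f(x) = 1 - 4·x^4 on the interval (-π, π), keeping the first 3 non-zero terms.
(-192 + 32·π^2)·cos(x) + (12 - 8·π^2)·cos(2·x) - 4·π^4/5 + 1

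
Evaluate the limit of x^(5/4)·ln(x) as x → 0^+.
This is a 0·∞ indeterminate form at x → 0⁺.
Rewrite the product as ln(x) / x^(-5/4) and apply L'Hôpital, or use the standard hierarchy x^(-5/4) ≫ |ln x| as x → 0⁺.
The indeterminate product → 0, so the limit = 0.

Final answer: 0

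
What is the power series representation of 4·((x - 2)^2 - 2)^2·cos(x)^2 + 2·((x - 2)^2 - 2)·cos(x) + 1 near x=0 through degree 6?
661·x^6/30 + 31·x^5/3 - 143·x^4/2 + 36·x^3 + 64·x^2 - 72·x + 21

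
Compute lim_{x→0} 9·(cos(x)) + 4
Direct substitution at x = 0 gives 13.

Final answer: 13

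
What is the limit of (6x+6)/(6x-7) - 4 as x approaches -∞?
Evaluate the dominant behaviour as x → -∞; each term tends to a finite value or vanishes.
Limit = -3.

Final answer: -3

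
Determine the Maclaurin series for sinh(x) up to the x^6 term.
x^5/120 + x^3/6 + x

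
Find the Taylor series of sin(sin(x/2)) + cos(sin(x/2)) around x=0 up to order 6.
-37·x^6/46080 + x^5/320 + 5·x^4/384 - x^3/24 - x^2/8 + x/2 + 1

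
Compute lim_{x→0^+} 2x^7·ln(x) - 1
The product is a 0·∞ indeterminate form at x → 0⁺.
Rewrite the product as 2·ln(x) / x^(-7) and apply L'Hôpital, or use the standard hierarchy x^(-7) ≫ |ln x| as x → 0⁺.
The indeterminate product → 0, so the limit = -1.

Final answer: -1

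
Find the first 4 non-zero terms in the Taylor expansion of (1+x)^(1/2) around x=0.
x^3/16 - x^2/8 + x/2 + 1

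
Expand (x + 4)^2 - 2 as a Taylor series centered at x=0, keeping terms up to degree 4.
x^2 + 8·x + 14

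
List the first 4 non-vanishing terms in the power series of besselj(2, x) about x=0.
-x^8/184320 + x^6/3072 - x^4/96 + x^2/8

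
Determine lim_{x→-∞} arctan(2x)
Evaluate the dominant behaviour as x → -∞; each term tends to a finite value or vanishes.
Limit = -π/2.

Final answer: -π/2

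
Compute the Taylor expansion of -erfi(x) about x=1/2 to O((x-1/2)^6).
-erfi(1/2) - 2·e^(1/4)·(x - 1/2)/√(π) - e^(1/4)·(x - 1/2)^2/√(π) - e^(1/4)·(x - 1/2)^3/√(π) - 7·e^(1/4)·(x - 1/2)^4/(12·√(π)) - 5·e^(1/4)·(x - 1/2)^5/(12·√(π))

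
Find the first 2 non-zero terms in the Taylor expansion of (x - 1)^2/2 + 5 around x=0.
11/2 - x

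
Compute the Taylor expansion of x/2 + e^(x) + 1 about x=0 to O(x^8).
x^7/5040 + x^6/720 + x^5/120 + x^4/24 + x^3/6 + x^2/2 + 3·x/2 + 2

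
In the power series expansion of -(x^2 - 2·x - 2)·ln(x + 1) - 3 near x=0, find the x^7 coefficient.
Expand to order 7: -(x^2 - 2·x - 2)·ln(x + 1) - 3 = -26·x^7/105 + 19·x^6/60 - 13·x^5/30 + 2·x^4/3 - 4·x^3/3 + x^2 + 2·x - 3 + O(x^8).
The coefficient of x^7 is -26/105.

Final answer: -26/105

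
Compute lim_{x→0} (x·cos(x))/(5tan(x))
Both numerator and denominator → 0 as x → 0; this is a 0/0 indeterminate form.
Expand each to leading order near x = 0: numerator ~ x, denominator ~ 5·x.
The limit of the ratio is 1/5.

Final answer: 1/5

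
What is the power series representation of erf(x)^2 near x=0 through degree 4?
-8·x^4/(3·π) + 4·x^2/π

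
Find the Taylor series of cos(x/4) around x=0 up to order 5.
x^4/6144 - x^2/32 + 1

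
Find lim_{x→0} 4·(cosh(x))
Direct substitution at x = 0 gives 4.

Final answer: 4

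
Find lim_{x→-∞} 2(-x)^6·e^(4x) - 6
The product is a 0·∞ indeterminate form at x → -∞.
Rewrite the product as 2(-x)^6 / e^(-4x) (an ∞/∞ form) and apply L'Hôpital, or use the standard hierarchy e^(4|x|) ≫ |(-x)^6| as x → -∞.
The indeterminate product → 0, so the limit = -6.

Final answer: -6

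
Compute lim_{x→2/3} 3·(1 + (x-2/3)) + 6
Direct substitution at x = 2/3 gives 9.

Final answer: 9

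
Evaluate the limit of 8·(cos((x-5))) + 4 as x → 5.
Direct substitution at x = 5 gives 12.

Final answer: 12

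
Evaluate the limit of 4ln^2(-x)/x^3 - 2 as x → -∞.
The quotient is an ∞/∞ indeterminate form as x → -∞.
Compare growth rates of the dominant terms (exponentials ≫ polynomials ≫ logarithms), or apply L'Hôpital's rule; the quotient → 0.
Adding the constant: 0 - 2 = -2. Limit = -2.

Final answer: -2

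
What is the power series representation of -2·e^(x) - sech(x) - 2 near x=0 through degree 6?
59·x^6/720 - x^5/60 - 7·x^4/24 - x^3/3 - x^2/2 - 2·x - 5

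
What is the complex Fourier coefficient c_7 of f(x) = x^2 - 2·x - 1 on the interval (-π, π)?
Compute the real Fourier coefficients first: a_7 = -4/49, b_7 = -4/7.
Then c_7 = (a_7 − i·b_7)/2 = -2/49 + 2·i/7.

Final answer: -2/49 + 2·i/7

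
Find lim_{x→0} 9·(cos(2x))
Direct substitution at x = 0 gives 9.

Final answer: 9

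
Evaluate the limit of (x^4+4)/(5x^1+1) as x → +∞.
This is an ∞/∞ indeterminate form as x → +∞.
Divide numerator and denominator by x^4 and let the lower-order terms vanish; the numerator's degree 4 exceeds the denominator's degree 1, so the quotient diverges.
Limit = ∞.

Final answer: ∞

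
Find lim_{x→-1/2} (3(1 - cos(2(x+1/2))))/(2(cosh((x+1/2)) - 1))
Both numerator and denominator → 0 as x → -1/2; this is a 0/0 indeterminate form.
Expand each to leading order near x = -1/2: numerator ~ 6·(x + 1/2)^2, denominator ~ (x + 1/2)^2.
The limit of the ratio is 6.

Final answer: 6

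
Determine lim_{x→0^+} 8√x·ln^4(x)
This is a 0·∞ indeterminate form at x → 0⁺.
Rewrite the product as 8·ln^4(x) / x^(-1/2) and apply L'Hôpital, or use the standard hierarchy x^(-1/2) ≫ |ln x|^4 as x → 0⁺.
The indeterminate product → 0, so the limit = 0.

Final answer: 0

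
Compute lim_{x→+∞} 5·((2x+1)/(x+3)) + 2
Evaluate the dominant behaviour as x → +∞; each term tends to a finite value or vanishes.
Limit = 12.

Final answer: 12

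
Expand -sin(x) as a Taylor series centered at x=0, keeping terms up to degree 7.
x^7/5040 - x^5/120 + x^3/6 - x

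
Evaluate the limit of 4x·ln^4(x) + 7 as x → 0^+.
The product is a 0·∞ indeterminate form at x → 0⁺.
Rewrite the product as 4·ln^4(x) / x^(-1) and apply L'Hôpital, or use the standard hierarchy x^(-1) ≫ |ln x|^4 as x → 0⁺.
The indeterminate product → 0, so the limit = 7.

Final answer: 7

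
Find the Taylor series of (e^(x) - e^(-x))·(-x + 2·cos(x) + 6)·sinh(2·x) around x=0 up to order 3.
-4·x^3 + 32·x^2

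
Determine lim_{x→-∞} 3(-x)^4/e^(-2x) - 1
The quotient is an ∞/∞ indeterminate form as x → -∞.
Compare growth rates of the dominant terms (exponentials ≫ polynomials ≫ logarithms), or apply L'Hôpital's rule; the quotient → 0.
Adding the constant: 0 - 1 = -1. Limit = -1.

Final answer: -1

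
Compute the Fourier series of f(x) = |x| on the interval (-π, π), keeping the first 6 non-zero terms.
-4·cos(x)/π - 4·cos(3·x)/(9·π) - 4·cos(5·x)/(25·π) - 4·cos(7·x)/(49·π) - 4·cos(9·x)/(81·π) + π/2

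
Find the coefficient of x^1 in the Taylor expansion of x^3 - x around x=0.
Expand to order 1: x^3 - x = -x + O(x^2).
The coefficient of x^1 is -1.

Final answer: -1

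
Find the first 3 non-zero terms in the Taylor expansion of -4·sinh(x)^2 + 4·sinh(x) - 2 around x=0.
-4·x^2 + 4·x - 2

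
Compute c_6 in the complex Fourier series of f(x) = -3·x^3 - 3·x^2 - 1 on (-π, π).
Compute the real Fourier coefficients first: a_6 = -1/3, b_6 = -1/6 + π^2.
Then c_6 = (a_6 − i·b_6)/2 = -1/6 - i·π^2/2 + i/12.

Final answer: -1/6 - i·π^2/2 + i/12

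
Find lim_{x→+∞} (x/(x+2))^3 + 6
As x → +∞: x/(x+2) = 1/(1 + 2/x) → 1, and the 3rd power of a limit-1 base also → 1; with the additive constant, 1 + 6 = 7.
Limit = 7.

Final answer: 7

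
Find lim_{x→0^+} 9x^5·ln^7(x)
This is a 0·∞ indeterminate form at x → 0⁺.
Rewrite the product as 9·ln^7(x) / x^(-5) and apply L'Hôpital, or use the standard hierarchy x^(-5) ≫ |ln x|^7 as x → 0⁺.
The indeterminate product → 0, so the limit = 0.

Final answer: 0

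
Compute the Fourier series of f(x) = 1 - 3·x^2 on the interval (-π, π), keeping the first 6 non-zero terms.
12·cos(x) - 3·cos(2·x) + 4·cos(3·x)/3 - 3·cos(4·x)/4 + 12·cos(5·x)/25 - π^2 + 1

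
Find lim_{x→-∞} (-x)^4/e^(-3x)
This is an ∞/∞ indeterminate form as x → -∞.
Compare growth rates of the dominant terms (exponentials ≫ polynomials ≫ logarithms), or apply L'Hôpital's rule; the quotient → 0.
Limit = 0.

Final answer: 0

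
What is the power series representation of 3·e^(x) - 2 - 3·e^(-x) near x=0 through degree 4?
x^3 + 6·x - 2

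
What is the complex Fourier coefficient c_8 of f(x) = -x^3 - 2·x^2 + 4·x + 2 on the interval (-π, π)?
Compute the real Fourier coefficients first: a_8 = -1/8, b_8 = -131/128 + π^2/4.
Then c_8 = (a_8 − i·b_8)/2 = -1/16 - i·π^2/8 + 131·i/256.

Final answer: -1/16 - i·π^2/8 + 131·i/256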